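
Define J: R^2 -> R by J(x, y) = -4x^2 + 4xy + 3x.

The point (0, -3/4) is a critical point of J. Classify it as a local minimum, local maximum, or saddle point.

saddle point

The Hessian of J is constant: H = [[-8, 4], [4, 0]].
det(H) = (-8)·0 − 4² = -16.
Since det(H) < 0, H is indefinite and the critical point is a saddle point.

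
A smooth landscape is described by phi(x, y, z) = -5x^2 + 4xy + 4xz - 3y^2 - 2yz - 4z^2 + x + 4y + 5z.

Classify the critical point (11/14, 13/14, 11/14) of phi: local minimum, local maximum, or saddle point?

The Hessian is constant: H = [[-10, 4, 4], [4, -6, -2], [4, -2, -8]].
Leading principal minors: Δ₁ = -10, Δ₂ = 44, Δ₃ = -280.
The minors alternate sign starting negative (−, +, −), so H is negative definite: a local maximum.

local maximum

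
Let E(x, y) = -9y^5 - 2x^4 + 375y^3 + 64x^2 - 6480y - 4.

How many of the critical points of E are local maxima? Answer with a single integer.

E separates as a function of x plus a function of y, so ∇E=0 decouples.
∂E/∂x = -8x(x - 4)(x + 4) = 0 at x ∈ {-4, 0, 4}; ∂E/∂y = -45(y - 4)(y - 3)(y + 3)(y + 4) = 0 at y ∈ {-4, -3, 3, 4}.
The Hessian is diagonal: diag(E_xx, E_yy). Second derivatives: E_xx(-4)=-256, E_xx(0)=128, E_xx(4)=-256; E_yy(-4)=2520, E_yy(-3)=-1890, E_yy(3)=1890, E_yy(4)=-2520.
Local maxima occur where both diagonal entries negative: (-4, -3), (-4, 4), (4, -3), (4, 4). Count: 4.

4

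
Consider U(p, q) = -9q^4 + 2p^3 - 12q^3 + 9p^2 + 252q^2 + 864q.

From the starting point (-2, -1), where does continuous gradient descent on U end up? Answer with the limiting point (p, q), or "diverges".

(0, -2)

U is separable, so gradient descent decouples: p follows -∂U/∂p, q follows -∂U/∂q.
∂U/∂p = 6p(p + 3); at p=-2 this is -12, so p increases.
∂U/∂q = -36(q - 4)(q + 2)(q + 3); at q=-1 this is 360, so q decreases.
p converges to its nearest critical value 0 (a local min of the p-part); q converges to -2. The iterate converges to (0, -2).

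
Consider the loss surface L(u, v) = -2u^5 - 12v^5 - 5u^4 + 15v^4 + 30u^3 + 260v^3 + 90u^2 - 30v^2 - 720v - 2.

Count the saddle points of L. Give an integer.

8

L separates as a function of u plus a function of v, so ∇L=0 decouples.
∂L/∂u = -10u(u - 3)(u + 2)(u + 3) = 0 at u ∈ {-3, -2, 0, 3}; ∂L/∂v = -60(v - 4)(v - 1)(v + 1)(v + 3) = 0 at v ∈ {-3, -1, 1, 4}.
The Hessian is diagonal: diag(L_uu, L_vv). Second derivatives: L_uu(-3)=180, L_uu(-2)=-100, L_uu(0)=180, L_uu(3)=-900; L_vv(-3)=3360, L_vv(-1)=-1200, L_vv(1)=1440, L_vv(4)=-6300.
Saddle points occur where the two diagonal entries have opposite signs: (-3, -1), (-3, 4), (-2, -3), (-2, 1), (0, -1), (0, 4), (3, -3), (3, 1). Count: 8.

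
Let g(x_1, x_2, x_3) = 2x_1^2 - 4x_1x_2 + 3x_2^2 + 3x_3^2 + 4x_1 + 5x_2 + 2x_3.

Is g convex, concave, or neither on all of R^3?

g is quadratic, so its Hessian is the constant matrix H = [[4, -4, 0], [-4, 6, 0], [0, 0, 6]].
Leading principal minors: 4, 8, 48.
All positive ⇒ H ≻ 0 ⇒ convex.

convex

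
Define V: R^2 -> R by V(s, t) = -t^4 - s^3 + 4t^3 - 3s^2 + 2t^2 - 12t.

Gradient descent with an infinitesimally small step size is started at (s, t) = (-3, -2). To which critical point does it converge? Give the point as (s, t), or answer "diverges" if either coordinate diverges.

V is separable, so gradient descent decouples: s follows -∂V/∂s, t follows -∂V/∂t.
∂V/∂s = -3s(s + 2); at s=-3 this is -9, so s increases.
∂V/∂t = -4(t - 3)(t - 1)(t + 1); at t=-2 this is 60, so t decreases.
The t-coordinate has no critical point in that direction and runs off to infinity.

diverges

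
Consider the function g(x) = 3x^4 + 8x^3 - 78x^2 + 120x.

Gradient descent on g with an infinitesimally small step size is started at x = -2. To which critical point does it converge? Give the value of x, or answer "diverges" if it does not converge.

-5

g'(x) = 12(x - 2)(x - 1)(x + 5), so g'(-2) = 432.
Gradient descent moves in the -g' direction, i.e. x is decreasing.
The nearest critical point in that direction is x = -5, where g'' = 504 > 0 (a local minimum). The iterate converges there.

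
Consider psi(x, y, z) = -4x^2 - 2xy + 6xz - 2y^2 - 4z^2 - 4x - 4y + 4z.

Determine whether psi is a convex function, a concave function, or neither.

psi is quadratic, so its Hessian is the constant matrix H = [[-8, -2, 6], [-2, -4, 0], [6, 0, -8]].
Leading principal minors: -8, 28, -80.
Signs alternate −, +, − ⇒ H ≺ 0 ⇒ concave.

concave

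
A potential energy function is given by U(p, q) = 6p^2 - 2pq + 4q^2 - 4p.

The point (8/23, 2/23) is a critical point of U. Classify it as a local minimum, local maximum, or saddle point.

local minimum

The Hessian of U is constant: H = [[12, -2], [-2, 8]].
det(H) = 12·8 − (-2)² = 92.
det(H) > 0 and tr(H) = 20 > 0, so H is positive definite and the point is a local minimum.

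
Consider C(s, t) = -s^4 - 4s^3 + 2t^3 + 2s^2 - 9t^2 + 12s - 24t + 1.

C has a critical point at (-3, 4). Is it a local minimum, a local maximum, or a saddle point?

saddle point

The mixed partial ∂²C/∂s∂t is 0, so the Hessian at any point is diag(C_ss, C_tt) = diag(4(-3s^2 - 6s + 1), 6(2t - 3)).
At (-3, 4): H = diag(-32, 30).
The eigenvalues have opposite signs, so H is indefinite: a saddle point.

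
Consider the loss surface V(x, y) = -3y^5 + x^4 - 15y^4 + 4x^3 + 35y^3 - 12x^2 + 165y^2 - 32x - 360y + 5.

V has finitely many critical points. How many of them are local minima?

4

V separates as a function of x plus a function of y, so ∇V=0 decouples.
∂V/∂x = 4(x - 2)(x + 1)(x + 4) = 0 at x ∈ {-4, -1, 2}; ∂V/∂y = -15(y - 2)(y - 1)(y + 3)(y + 4) = 0 at y ∈ {-4, -3, 1, 2}.
The Hessian is diagonal: diag(V_xx, V_yy). Second derivatives: V_xx(-4)=72, V_xx(-1)=-36, V_xx(2)=72; V_yy(-4)=450, V_yy(-3)=-300, V_yy(1)=300, V_yy(2)=-450.
Local minima occur where both diagonal entries positive: (-4, -4), (-4, 1), (2, -4), (2, 1). Count: 4.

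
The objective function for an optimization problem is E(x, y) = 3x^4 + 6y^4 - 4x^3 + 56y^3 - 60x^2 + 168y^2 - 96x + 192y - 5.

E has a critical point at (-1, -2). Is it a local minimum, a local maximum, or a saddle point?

local maximum

The mixed partial ∂²E/∂x∂y is 0, so the Hessian at any point is diag(E_xx, E_yy) = diag(12(3x^2 - 2x - 10), 24(3y^2 + 14y + 14)).
At (-1, -2): H = diag(-60, -48).
Both eigenvalues are negative, so H is negative definite: a local maximum.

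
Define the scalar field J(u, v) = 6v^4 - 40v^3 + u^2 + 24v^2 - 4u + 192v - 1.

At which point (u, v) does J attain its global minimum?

J(u,v) separates as P(u) + Q(v) − 1, so its minimum is min P + min Q − 1.
P'(u) = 2u - 4 vanishes at u ∈ {2}; Q'(v) = 24(v - 4)(v - 2)(v + 1) vanishes at v ∈ {-1, 2, 4}.
Local minima of P (where P''>0): P(2)=-4. Local minima of Q: Q(-1)=-122, Q(4)=128.
So the global minimum of J is P(2) + Q(-1) − 1 = -4 − 122 − 1 = -127, attained at (2, -1).

(2, -1)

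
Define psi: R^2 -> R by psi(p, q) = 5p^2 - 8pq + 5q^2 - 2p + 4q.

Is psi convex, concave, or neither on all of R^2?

convex

psi is quadratic, so its Hessian is the constant matrix H = [[10, -8], [-8, 10]].
det(H) = 36, tr(H) = 20.
det(H) > 0 and tr(H) > 0, so H is positive definite everywhere: convex.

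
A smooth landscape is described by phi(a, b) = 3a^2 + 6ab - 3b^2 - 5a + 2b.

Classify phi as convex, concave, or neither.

phi is quadratic, so its Hessian is the constant matrix H = [[6, 6], [6, -6]].
det(H) = -72, tr(H) = 0.
det(H) < 0, so H is indefinite: neither convex nor concave.

neither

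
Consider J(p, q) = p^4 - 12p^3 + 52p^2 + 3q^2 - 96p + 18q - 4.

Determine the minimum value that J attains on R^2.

-95

J(p,q) separates as A(p) + B(q) − 4, so its minimum is min A + min B − 4.
A'(p) = 4(p - 4)(p - 3)(p - 2) vanishes at p ∈ {2, 3, 4}; B'(q) = 6q + 18 vanishes at q ∈ {-3}.
Local minima of A (where A''>0): A(2)=-64, A(4)=-64. Local minima of B: B(-3)=-27.
So the global minimum of J is A(2) + B(-3) − 4 = -64 − 27 − 4 = -95, attained at (2, -3).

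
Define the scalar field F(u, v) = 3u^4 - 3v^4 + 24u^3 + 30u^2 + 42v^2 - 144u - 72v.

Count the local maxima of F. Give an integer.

2

F separates as a function of u plus a function of v, so ∇F=0 decouples.
∂F/∂u = 12(u - 1)(u + 3)(u + 4) = 0 at u ∈ {-4, -3, 1}; ∂F/∂v = -12(v - 2)(v - 1)(v + 3) = 0 at v ∈ {-3, 1, 2}.
The Hessian is diagonal: diag(F_uu, F_vv). Second derivatives: F_uu(-4)=60, F_uu(-3)=-48, F_uu(1)=240; F_vv(-3)=-240, F_vv(1)=48, F_vv(2)=-60.
Local maxima occur where both diagonal entries negative: (-3, -3), (-3, 2). Count: 2.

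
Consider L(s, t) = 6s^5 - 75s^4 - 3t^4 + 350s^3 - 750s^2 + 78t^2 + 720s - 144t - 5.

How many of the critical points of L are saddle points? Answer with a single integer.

6

L separates as a function of s plus a function of t, so ∇L=0 decouples.
∂L/∂s = 30(s - 4)(s - 3)(s - 2)(s - 1) = 0 at s ∈ {1, 2, 3, 4}; ∂L/∂t = -12(t - 3)(t - 1)(t + 4) = 0 at t ∈ {-4, 1, 3}.
The Hessian is diagonal: diag(L_ss, L_tt). Second derivatives: L_ss(1)=-180, L_ss(2)=60, L_ss(3)=-60, L_ss(4)=180; L_tt(-4)=-420, L_tt(1)=120, L_tt(3)=-168.
Saddle points occur where the two diagonal entries have opposite signs: (1, 1), (2, -4), (2, 3), (3, 1), (4, -4), (4, 3). Count: 6.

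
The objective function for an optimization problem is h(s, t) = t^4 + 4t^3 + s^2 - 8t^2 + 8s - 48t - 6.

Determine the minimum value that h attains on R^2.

h(s,t) separates as P(s) + Q(t) − 6, so its minimum is min P + min Q − 6.
P'(s) = 2s + 8 vanishes at s ∈ {-4}; Q'(t) = 4(t - 2)(t + 2)(t + 3) vanishes at t ∈ {-3, -2, 2}.
Local minima of P (where P''>0): P(-4)=-16. Local minima of Q: Q(-3)=45, Q(2)=-80.
So the global minimum of h is P(-4) + Q(2) − 6 = -16 − 80 − 6 = -102, attained at (-4, 2).

-102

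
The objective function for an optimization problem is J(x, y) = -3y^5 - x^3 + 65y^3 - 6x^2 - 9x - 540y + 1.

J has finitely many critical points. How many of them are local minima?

J separates as a function of x plus a function of y, so ∇J=0 decouples.
∂J/∂x = -3(x + 1)(x + 3) = 0 at x ∈ {-3, -1}; ∂J/∂y = -15(y - 3)(y - 2)(y + 2)(y + 3) = 0 at y ∈ {-3, -2, 2, 3}.
The Hessian is diagonal: diag(J_xx, J_yy). Second derivatives: J_xx(-3)=6, J_xx(-1)=-6; J_yy(-3)=450, J_yy(-2)=-300, J_yy(2)=300, J_yy(3)=-450.
Local minima occur where both diagonal entries positive: (-3, -3), (-3, 2). Count: 2.

2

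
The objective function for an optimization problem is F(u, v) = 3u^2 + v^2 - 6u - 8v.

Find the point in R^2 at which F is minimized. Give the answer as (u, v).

F(u,v) separates as P(u) + Q(v), so its minimum is min P + min Q.
P'(u) = 6u - 6 vanishes at u ∈ {1}; Q'(v) = 2v - 8 vanishes at v ∈ {4}.
Local minima of P (where P''>0): P(1)=-3. Local minima of Q: Q(4)=-16.
So the global minimum of F is P(1) + Q(4) = -3 − 16 = -19, attained at (1, 4).

(1, 4)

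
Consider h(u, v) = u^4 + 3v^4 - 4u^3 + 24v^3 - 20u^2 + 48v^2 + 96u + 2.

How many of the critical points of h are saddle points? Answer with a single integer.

4

h separates as a function of u plus a function of v, so ∇h=0 decouples.
∂h/∂u = 4(u - 4)(u - 2)(u + 3) = 0 at u ∈ {-3, 2, 4}; ∂h/∂v = 12v(v + 2)(v + 4) = 0 at v ∈ {-4, -2, 0}.
The Hessian is diagonal: diag(h_uu, h_vv). Second derivatives: h_uu(-3)=140, h_uu(2)=-40, h_uu(4)=56; h_vv(-4)=96, h_vv(-2)=-48, h_vv(0)=96.
Saddle points occur where the two diagonal entries have opposite signs: (-3, -2), (2, -4), (2, 0), (4, -2). Count: 4.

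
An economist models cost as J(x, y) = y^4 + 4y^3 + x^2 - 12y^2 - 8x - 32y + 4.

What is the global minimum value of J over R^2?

-76

J(x,y) separates as P(x) + Q(y) + 4, so its minimum is min P + min Q + 4.
P'(x) = 2x - 8 vanishes at x ∈ {4}; Q'(y) = 4(y - 2)(y + 1)(y + 4) vanishes at y ∈ {-4, -1, 2}.
Local minima of P (where P''>0): P(4)=-16. Local minima of Q: Q(-4)=-64, Q(2)=-64.
So the global minimum of J is P(4) + Q(-4) + 4 = -16 − 64 + 4 = -76, attained at (4, -4).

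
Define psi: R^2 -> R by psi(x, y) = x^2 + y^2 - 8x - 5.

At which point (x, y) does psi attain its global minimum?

psi(x,y) separates as P(x) + Q(y) − 5, so its minimum is min P + min Q − 5.
P'(x) = 2x - 8 vanishes at x ∈ {4}; Q'(y) = 2y vanishes at y ∈ {0}.
Local minima of P (where P''>0): P(4)=-16. Local minima of Q: Q(0)=0.
So the global minimum of psi is P(4) + Q(0) − 5 = -16 + 0 − 5 = -21, attained at (4, 0).

(4, 0)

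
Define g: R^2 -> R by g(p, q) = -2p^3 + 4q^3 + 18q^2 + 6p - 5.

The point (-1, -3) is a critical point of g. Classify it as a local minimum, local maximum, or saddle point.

saddle point

The mixed partial ∂²g/∂p∂q is 0, so the Hessian at any point is diag(g_pp, g_qq) = diag(-12p, 12(2q + 3)).
At (-1, -3): H = diag(12, -36).
The eigenvalues have opposite signs, so H is indefinite: a saddle point.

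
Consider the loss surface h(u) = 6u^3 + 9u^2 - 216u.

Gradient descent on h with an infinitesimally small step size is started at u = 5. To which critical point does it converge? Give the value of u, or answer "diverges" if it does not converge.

3

h'(u) = 18(u - 3)(u + 4), so h'(5) = 324.
Gradient descent moves in the -h' direction, i.e. u is decreasing.
The nearest critical point in that direction is u = 3, where h'' = 126 > 0 (a local minimum). The iterate converges there.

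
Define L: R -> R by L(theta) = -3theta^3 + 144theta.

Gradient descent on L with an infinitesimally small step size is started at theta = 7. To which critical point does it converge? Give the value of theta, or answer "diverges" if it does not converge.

diverges

L'(theta) = -9(theta - 4)(theta + 4), so L'(7) = -297.
Gradient descent moves in the -L' direction, i.e. theta is increasing.
There is no critical point above theta=7, and L' keeps the same sign, so the iterate runs off to +∞.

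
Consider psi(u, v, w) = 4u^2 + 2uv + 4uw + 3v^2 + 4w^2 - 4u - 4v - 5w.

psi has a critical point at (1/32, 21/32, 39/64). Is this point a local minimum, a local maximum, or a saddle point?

The Hessian is constant: H = [[8, 2, 4], [2, 6, 0], [4, 0, 8]].
Leading principal minors: Δ₁ = 8, Δ₂ = 44, Δ₃ = 256.
All leading minors are positive, so H is positive definite: a local minimum.

local minimum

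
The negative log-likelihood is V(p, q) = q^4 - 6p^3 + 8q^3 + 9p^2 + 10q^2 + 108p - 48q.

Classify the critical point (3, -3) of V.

The mixed partial ∂²V/∂p∂q is 0, so the Hessian at any point is diag(V_pp, V_qq) = diag(18(-2p + 1), 4(3q^2 + 12q + 5)).
At (3, -3): H = diag(-90, -16).
Both eigenvalues are negative, so H is negative definite: a local maximum.

local maximum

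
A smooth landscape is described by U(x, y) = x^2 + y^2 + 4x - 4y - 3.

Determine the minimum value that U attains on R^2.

U(x,y) separates as P(x) + Q(y) − 3, so its minimum is min P + min Q − 3.
P'(x) = 2x + 4 vanishes at x ∈ {-2}; Q'(y) = 2y - 4 vanishes at y ∈ {2}.
Local minima of P (where P''>0): P(-2)=-4. Local minima of Q: Q(2)=-4.
So the global minimum of U is P(-2) + Q(2) − 3 = -4 − 4 − 3 = -11, attained at (-2, 2).

-11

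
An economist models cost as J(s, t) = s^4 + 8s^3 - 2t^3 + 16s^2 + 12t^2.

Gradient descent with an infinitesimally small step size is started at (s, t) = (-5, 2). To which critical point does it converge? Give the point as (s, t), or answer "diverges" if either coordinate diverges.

(-4, 0)

J is separable, so gradient descent decouples: s follows -∂J/∂s, t follows -∂J/∂t.
∂J/∂s = 4s(s + 2)(s + 4); at s=-5 this is -60, so s increases.
∂J/∂t = -6t(t - 4); at t=2 this is 24, so t decreases.
s converges to its nearest critical value -4 (a local min of the s-part); t converges to 0. The iterate converges to (-4, 0).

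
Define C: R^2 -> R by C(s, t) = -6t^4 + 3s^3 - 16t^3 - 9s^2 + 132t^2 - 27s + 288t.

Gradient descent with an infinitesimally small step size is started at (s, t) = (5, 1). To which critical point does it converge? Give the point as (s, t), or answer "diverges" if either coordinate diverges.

(3, -1)

C is separable, so gradient descent decouples: s follows -∂C/∂s, t follows -∂C/∂t.
∂C/∂s = 9(s - 3)(s + 1); at s=5 this is 108, so s decreases.
∂C/∂t = -24(t - 3)(t + 1)(t + 4); at t=1 this is 480, so t decreases.
s converges to its nearest critical value 3 (a local min of the s-part); t converges to -1. The iterate converges to (3, -1).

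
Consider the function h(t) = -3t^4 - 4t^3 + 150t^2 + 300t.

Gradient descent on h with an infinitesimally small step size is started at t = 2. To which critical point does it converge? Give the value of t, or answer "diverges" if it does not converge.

-1

h'(t) = -12(t - 5)(t + 1)(t + 5), so h'(2) = 756.
Gradient descent moves in the -h' direction, i.e. t is decreasing.
The nearest critical point in that direction is t = -1, where h'' = 288 > 0 (a local minimum). The iterate converges there.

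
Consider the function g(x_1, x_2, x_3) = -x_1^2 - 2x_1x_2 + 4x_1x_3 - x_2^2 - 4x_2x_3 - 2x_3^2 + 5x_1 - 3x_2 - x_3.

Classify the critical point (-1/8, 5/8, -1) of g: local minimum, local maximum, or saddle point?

saddle point

The Hessian is constant: H = [[-2, -2, 4], [-2, -2, -4], [4, -4, -4]].
Leading principal minors: Δ₁ = -2, Δ₂ = 0, Δ₃ = 128.
The minors fit neither the all-positive nor the alternating-sign pattern, so H is indefinite: a saddle point.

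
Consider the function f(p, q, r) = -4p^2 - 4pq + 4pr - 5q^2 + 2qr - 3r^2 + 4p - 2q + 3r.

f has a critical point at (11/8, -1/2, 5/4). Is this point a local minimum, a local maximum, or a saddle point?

local maximum

The Hessian is constant: H = [[-8, -4, 4], [-4, -10, 2], [4, 2, -6]].
Leading principal minors: Δ₁ = -8, Δ₂ = 64, Δ₃ = -256.
The minors alternate sign starting negative (−, +, −), so H is negative definite: a local maximum.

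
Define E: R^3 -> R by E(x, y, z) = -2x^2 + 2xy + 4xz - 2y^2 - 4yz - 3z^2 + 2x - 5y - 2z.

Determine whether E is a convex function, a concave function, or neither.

E is quadratic, so its Hessian is the constant matrix H = [[-4, 2, 4], [2, -4, -4], [4, -4, -6]].
Leading principal minors: -4, 12, -8.
Signs alternate −, +, − ⇒ H ≺ 0 ⇒ concave.

concave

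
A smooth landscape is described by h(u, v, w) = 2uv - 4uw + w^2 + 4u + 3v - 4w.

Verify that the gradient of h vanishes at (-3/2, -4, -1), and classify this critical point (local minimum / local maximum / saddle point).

∇h = (2v - 4w + 4, 2u + 3, -4u + 2w - 4); substituting (-3/2, -4, -1) gives ∇h = (0, 0, 0), so (-3/2, -4, -1) is indeed a critical point.
The Hessian is constant: H = [[0, 2, -4], [2, 0, 0], [-4, 0, 2]].
Leading principal minors: Δ₁ = 0, Δ₂ = -4, Δ₃ = -8.
The minors fit neither the all-positive nor the alternating-sign pattern, so H is indefinite: a saddle point.

saddle point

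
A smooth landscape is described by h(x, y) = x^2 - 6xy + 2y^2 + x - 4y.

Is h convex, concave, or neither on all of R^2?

h is quadratic, so its Hessian is the constant matrix H = [[2, -6], [-6, 4]].
det(H) = -28, tr(H) = 6.
det(H) < 0, so H is indefinite: neither convex nor concave.

neither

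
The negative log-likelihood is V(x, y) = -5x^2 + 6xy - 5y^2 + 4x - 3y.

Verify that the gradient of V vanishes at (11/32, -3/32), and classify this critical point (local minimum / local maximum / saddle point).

local maximum

∇V = (-10x + 6y + 4, 6x - 10y - 3); substituting (11/32, -3/32) gives ∇V = (0, 0), so (11/32, -3/32) is indeed a critical point.
The Hessian of V is constant: H = [[-10, 6], [6, -10]].
det(H) = (-10)·(-10) − 6² = 64.
det(H) > 0 and tr(H) = -20 < 0, so H is negative definite and the point is a local maximum.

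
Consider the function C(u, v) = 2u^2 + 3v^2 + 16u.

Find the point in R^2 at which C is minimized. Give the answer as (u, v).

C(u,v) separates as P(u) + Q(v), so its minimum is min P + min Q.
P'(u) = 4u + 16 vanishes at u ∈ {-4}; Q'(v) = 6v vanishes at v ∈ {0}.
Local minima of P (where P''>0): P(-4)=-32. Local minima of Q: Q(0)=0.
So the global minimum of C is P(-4) + Q(0) = -32 + 0 = -32, attained at (-4, 0).

(-4, 0)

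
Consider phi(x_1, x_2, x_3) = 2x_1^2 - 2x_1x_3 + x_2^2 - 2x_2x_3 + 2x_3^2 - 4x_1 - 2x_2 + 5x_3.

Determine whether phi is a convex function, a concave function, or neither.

convex

phi is quadratic, so its Hessian is the constant matrix H = [[4, 0, -2], [0, 2, -2], [-2, -2, 4]].
Leading principal minors: 4, 8, 8.
All positive ⇒ H ≻ 0 ⇒ convex.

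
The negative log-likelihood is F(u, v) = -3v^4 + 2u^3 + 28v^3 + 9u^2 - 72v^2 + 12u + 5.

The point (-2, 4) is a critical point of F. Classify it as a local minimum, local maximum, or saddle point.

The mixed partial ∂²F/∂u∂v is 0, so the Hessian at any point is diag(F_uu, F_vv) = diag(6(2u + 3), 12(-3v^2 + 14v - 12)).
At (-2, 4): H = diag(-6, -48).
Both eigenvalues are negative, so H is negative definite: a local maximum.

local maximum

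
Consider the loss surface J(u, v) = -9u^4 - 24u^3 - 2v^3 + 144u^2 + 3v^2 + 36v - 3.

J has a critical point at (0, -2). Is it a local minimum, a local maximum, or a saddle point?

The mixed partial ∂²J/∂u∂v is 0, so the Hessian at any point is diag(J_uu, J_vv) = diag(36(-3u^2 - 4u + 8), 6(-2v + 1)).
At (0, -2): H = diag(288, 30).
Both eigenvalues are positive, so H is positive definite: a local minimum.

local minimum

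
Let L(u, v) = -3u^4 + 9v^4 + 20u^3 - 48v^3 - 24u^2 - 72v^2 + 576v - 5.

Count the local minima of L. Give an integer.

2

L separates as a function of u plus a function of v, so ∇L=0 decouples.
∂L/∂u = -12u(u - 4)(u - 1) = 0 at u ∈ {0, 1, 4}; ∂L/∂v = 36(v - 4)(v - 2)(v + 2) = 0 at v ∈ {-2, 2, 4}.
The Hessian is diagonal: diag(L_uu, L_vv). Second derivatives: L_uu(0)=-48, L_uu(1)=36, L_uu(4)=-144; L_vv(-2)=864, L_vv(2)=-288, L_vv(4)=432.
Local minima occur where both diagonal entries positive: (1, -2), (1, 4). Count: 2.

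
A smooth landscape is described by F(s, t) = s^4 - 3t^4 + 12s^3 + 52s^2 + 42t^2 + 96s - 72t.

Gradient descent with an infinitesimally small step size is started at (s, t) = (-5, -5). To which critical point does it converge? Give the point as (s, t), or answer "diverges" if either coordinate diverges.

diverges

F is separable, so gradient descent decouples: s follows -∂F/∂s, t follows -∂F/∂t.
∂F/∂s = 4(s + 2)(s + 3)(s + 4); at s=-5 this is -24, so s increases.
∂F/∂t = -12(t - 2)(t - 1)(t + 3); at t=-5 this is 1008, so t decreases.
The t-coordinate has no critical point in that direction and runs off to infinity.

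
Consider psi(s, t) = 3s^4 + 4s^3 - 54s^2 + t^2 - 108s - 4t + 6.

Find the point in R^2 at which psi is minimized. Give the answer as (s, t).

(3, 2)

psi(s,t) separates as P(s) + Q(t) + 6, so its minimum is min P + min Q + 6.
P'(s) = 12(s - 3)(s + 1)(s + 3) vanishes at s ∈ {-3, -1, 3}; Q'(t) = 2(t - 2) vanishes at t ∈ {2}.
Local minima of P (where P''>0): P(-3)=-27, P(3)=-459. Local minima of Q: Q(2)=-4.
So the global minimum of psi is P(3) + Q(2) + 6 = -459 − 4 + 6 = -457, attained at (3, 2).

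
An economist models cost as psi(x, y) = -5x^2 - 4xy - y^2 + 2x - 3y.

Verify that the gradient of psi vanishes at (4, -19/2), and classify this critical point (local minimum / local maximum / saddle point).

∇psi = (-10x - 4y + 2, -4x - 2y - 3); substituting (4, -19/2) gives ∇psi = (0, 0), so (4, -19/2) is indeed a critical point.
The Hessian of psi is constant: H = [[-10, -4], [-4, -2]].
det(H) = (-10)·(-2) − (-4)² = 4.
det(H) > 0 and tr(H) = -12 < 0, so H is negative definite and the point is a local maximum.

local maximum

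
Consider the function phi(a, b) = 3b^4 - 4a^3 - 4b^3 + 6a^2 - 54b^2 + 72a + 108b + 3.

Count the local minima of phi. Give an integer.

2

phi separates as a function of a plus a function of b, so ∇phi=0 decouples.
∂phi/∂a = -12(a - 3)(a + 2) = 0 at a ∈ {-2, 3}; ∂phi/∂b = 12(b - 3)(b - 1)(b + 3) = 0 at b ∈ {-3, 1, 3}.
The Hessian is diagonal: diag(phi_aa, phi_bb). Second derivatives: phi_aa(-2)=60, phi_aa(3)=-60; phi_bb(-3)=288, phi_bb(1)=-96, phi_bb(3)=144.
Local minima occur where both diagonal entries positive: (-2, -3), (-2, 3). Count: 2.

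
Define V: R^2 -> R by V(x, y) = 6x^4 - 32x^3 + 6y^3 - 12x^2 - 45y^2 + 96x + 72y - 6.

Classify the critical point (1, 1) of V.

The mixed partial ∂²V/∂x∂y is 0, so the Hessian at any point is diag(V_xx, V_yy) = diag(24(3x^2 - 8x - 1), 18(2y - 5)).
At (1, 1): H = diag(-144, -54).
Both eigenvalues are negative, so H is negative definite: a local maximum.

local maximum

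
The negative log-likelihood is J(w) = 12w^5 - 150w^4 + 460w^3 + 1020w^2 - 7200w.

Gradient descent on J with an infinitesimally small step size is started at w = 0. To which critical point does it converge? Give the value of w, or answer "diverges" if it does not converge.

3

J'(w) = 60(w - 5)(w - 4)(w - 3)(w + 2), so J'(0) = -7200.
Gradient descent moves in the -J' direction, i.e. w is increasing.
The nearest critical point in that direction is w = 3, where J'' = 600 > 0 (a local minimum). The iterate converges there.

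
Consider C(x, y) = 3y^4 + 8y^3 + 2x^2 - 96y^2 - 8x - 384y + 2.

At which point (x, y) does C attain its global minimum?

C(x,y) separates as P(x) + Q(y) + 2, so its minimum is min P + min Q + 2.
P'(x) = 4x - 8 vanishes at x ∈ {2}; Q'(y) = 12(y - 4)(y + 2)(y + 4) vanishes at y ∈ {-4, -2, 4}.
Local minima of P (where P''>0): P(2)=-8. Local minima of Q: Q(-4)=256, Q(4)=-1792.
So the global minimum of C is P(2) + Q(4) + 2 = -8 − 1792 + 2 = -1798, attained at (2, 4).

(2, 4)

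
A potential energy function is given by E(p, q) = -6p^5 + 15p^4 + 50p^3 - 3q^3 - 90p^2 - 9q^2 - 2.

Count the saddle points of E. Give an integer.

4

E separates as a function of p plus a function of q, so ∇E=0 decouples.
∂E/∂p = -30p(p - 3)(p - 1)(p + 2) = 0 at p ∈ {-2, 0, 1, 3}; ∂E/∂q = -9q(q + 2) = 0 at q ∈ {-2, 0}.
The Hessian is diagonal: diag(E_pp, E_qq). Second derivatives: E_pp(-2)=900, E_pp(0)=-180, E_pp(1)=180, E_pp(3)=-900; E_qq(-2)=18, E_qq(0)=-18.
Saddle points occur where the two diagonal entries have opposite signs: (-2, 0), (0, -2), (1, 0), (3, -2). Count: 4.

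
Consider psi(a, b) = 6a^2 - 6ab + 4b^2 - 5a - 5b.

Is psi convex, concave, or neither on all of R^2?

psi is quadratic, so its Hessian is the constant matrix H = [[12, -6], [-6, 8]].
det(H) = 60, tr(H) = 20.
det(H) > 0 and tr(H) > 0, so H is positive definite everywhere: convex.

convex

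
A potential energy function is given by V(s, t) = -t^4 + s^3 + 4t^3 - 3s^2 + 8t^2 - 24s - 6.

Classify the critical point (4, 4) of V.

The mixed partial ∂²V/∂s∂t is 0, so the Hessian at any point is diag(V_ss, V_tt) = diag(6(s - 1), 4(-3t^2 + 6t + 4)).
At (4, 4): H = diag(18, -80).
The eigenvalues have opposite signs, so H is indefinite: a saddle point.

saddle point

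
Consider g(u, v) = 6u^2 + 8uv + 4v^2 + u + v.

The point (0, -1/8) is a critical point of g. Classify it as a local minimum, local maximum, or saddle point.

local minimum

The Hessian of g is constant: H = [[12, 8], [8, 8]].
det(H) = 12·8 − 8² = 32.
det(H) > 0 and tr(H) = 20 > 0, so H is positive definite and the point is a local minimum.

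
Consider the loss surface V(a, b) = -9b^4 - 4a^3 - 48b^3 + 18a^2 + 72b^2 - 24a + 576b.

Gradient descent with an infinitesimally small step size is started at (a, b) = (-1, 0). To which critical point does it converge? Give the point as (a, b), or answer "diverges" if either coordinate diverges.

V is separable, so gradient descent decouples: a follows -∂V/∂a, b follows -∂V/∂b.
∂V/∂a = -12(a - 2)(a - 1); at a=-1 this is -72, so a increases.
∂V/∂b = -36(b - 2)(b + 2)(b + 4); at b=0 this is 576, so b decreases.
a converges to its nearest critical value 1 (a local min of the a-part); b converges to -2. The iterate converges to (1, -2).

(1, -2)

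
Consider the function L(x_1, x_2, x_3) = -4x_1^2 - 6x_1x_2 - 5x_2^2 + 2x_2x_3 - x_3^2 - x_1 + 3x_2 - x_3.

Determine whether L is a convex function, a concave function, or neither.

L is quadratic, so its Hessian is the constant matrix H = [[-8, -6, 0], [-6, -10, 2], [0, 2, -2]].
Leading principal minors: -8, 44, -56.
Signs alternate −, +, − ⇒ H ≺ 0 ⇒ concave.

concave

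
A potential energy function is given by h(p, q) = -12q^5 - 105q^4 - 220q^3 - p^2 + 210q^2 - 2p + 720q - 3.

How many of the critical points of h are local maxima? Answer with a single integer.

2

h separates as a function of p plus a function of q, so ∇h=0 decouples.
∂h/∂p = -2(p + 1) = 0 at p ∈ {-1}; ∂h/∂q = -60(q - 1)(q + 1)(q + 3)(q + 4) = 0 at q ∈ {-4, -3, -1, 1}.
The Hessian is diagonal: diag(h_pp, h_qq). Second derivatives: h_pp(-1)=-2; h_qq(-4)=900, h_qq(-3)=-480, h_qq(-1)=720, h_qq(1)=-2400.
Local maxima occur where both diagonal entries negative: (-1, -3), (-1, 1). Count: 2.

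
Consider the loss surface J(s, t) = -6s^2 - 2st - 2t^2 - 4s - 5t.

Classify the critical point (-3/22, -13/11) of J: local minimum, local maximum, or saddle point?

The Hessian of J is constant: H = [[-12, -2], [-2, -4]].
det(H) = (-12)·(-4) − (-2)² = 44.
det(H) > 0 and tr(H) = -16 < 0, so H is negative definite and the point is a local maximum.

local maximum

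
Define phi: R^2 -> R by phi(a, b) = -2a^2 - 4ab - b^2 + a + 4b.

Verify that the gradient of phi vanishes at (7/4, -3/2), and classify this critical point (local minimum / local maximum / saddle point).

saddle point

∇phi = (-4a - 4b + 1, -4a - 2b + 4); substituting (7/4, -3/2) gives ∇phi = (0, 0), so (7/4, -3/2) is indeed a critical point.
The Hessian of phi is constant: H = [[-4, -4], [-4, -2]].
det(H) = (-4)·(-2) − (-4)² = -8.
Since det(H) < 0, H is indefinite and the critical point is a saddle point.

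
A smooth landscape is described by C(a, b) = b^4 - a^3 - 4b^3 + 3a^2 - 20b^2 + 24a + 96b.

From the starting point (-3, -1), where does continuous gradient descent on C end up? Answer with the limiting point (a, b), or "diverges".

(-2, -3)

C is separable, so gradient descent decouples: a follows -∂C/∂a, b follows -∂C/∂b.
∂C/∂a = -3(a - 4)(a + 2); at a=-3 this is -21, so a increases.
∂C/∂b = 4(b - 4)(b - 2)(b + 3); at b=-1 this is 120, so b decreases.
a converges to its nearest critical value -2 (a local min of the a-part); b converges to -3. The iterate converges to (-2, -3).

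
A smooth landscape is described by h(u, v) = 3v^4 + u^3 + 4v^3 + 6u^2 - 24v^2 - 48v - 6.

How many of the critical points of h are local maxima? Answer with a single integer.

h separates as a function of u plus a function of v, so ∇h=0 decouples.
∂h/∂u = 3u(u + 4) = 0 at u ∈ {-4, 0}; ∂h/∂v = 12(v - 2)(v + 1)(v + 2) = 0 at v ∈ {-2, -1, 2}.
The Hessian is diagonal: diag(h_uu, h_vv). Second derivatives: h_uu(-4)=-12, h_uu(0)=12; h_vv(-2)=48, h_vv(-1)=-36, h_vv(2)=144.
Local maxima occur where both diagonal entries negative: (-4, -1). Count: 1.

1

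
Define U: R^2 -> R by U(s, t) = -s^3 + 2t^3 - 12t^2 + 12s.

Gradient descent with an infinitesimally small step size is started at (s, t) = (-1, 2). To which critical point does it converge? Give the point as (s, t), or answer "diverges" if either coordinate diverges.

(-2, 4)

U is separable, so gradient descent decouples: s follows -∂U/∂s, t follows -∂U/∂t.
∂U/∂s = -3(s - 2)(s + 2); at s=-1 this is 9, so s decreases.
∂U/∂t = 6t(t - 4); at t=2 this is -24, so t increases.
s converges to its nearest critical value -2 (a local min of the s-part); t converges to 4. The iterate converges to (-2, 4).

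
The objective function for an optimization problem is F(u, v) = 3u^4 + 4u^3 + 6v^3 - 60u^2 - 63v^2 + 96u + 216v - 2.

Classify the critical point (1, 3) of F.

local maximum

The mixed partial ∂²F/∂u∂v is 0, so the Hessian at any point is diag(F_uu, F_vv) = diag(12(3u^2 + 2u - 10), 18(2v - 7)).
At (1, 3): H = diag(-60, -18).
Both eigenvalues are negative, so H is negative definite: a local maximum.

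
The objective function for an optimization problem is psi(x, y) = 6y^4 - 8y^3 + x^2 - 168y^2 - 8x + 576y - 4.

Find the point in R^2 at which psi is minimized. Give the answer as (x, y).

(4, -4)

psi(x,y) separates as P(x) + Q(y) − 4, so its minimum is min P + min Q − 4.
P'(x) = 2x - 8 vanishes at x ∈ {4}; Q'(y) = 24(y - 3)(y - 2)(y + 4) vanishes at y ∈ {-4, 2, 3}.
Local minima of P (where P''>0): P(4)=-16. Local minima of Q: Q(-4)=-2944, Q(3)=486.
So the global minimum of psi is P(4) + Q(-4) − 4 = -16 − 2944 − 4 = -2964, attained at (4, -4).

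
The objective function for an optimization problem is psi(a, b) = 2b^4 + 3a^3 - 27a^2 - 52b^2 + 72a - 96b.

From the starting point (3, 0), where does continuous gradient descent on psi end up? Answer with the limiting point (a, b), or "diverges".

(4, 4)

psi is separable, so gradient descent decouples: a follows -∂psi/∂a, b follows -∂psi/∂b.
∂psi/∂a = 9(a - 4)(a - 2); at a=3 this is -9, so a increases.
∂psi/∂b = 8(b - 4)(b + 1)(b + 3); at b=0 this is -96, so b increases.
a converges to its nearest critical value 4 (a local min of the a-part); b converges to 4. The iterate converges to (4, 4).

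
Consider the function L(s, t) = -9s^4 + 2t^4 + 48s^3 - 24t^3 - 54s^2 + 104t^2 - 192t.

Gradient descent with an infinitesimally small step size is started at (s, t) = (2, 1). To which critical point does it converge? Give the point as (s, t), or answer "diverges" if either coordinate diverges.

(1, 2)

L is separable, so gradient descent decouples: s follows -∂L/∂s, t follows -∂L/∂t.
∂L/∂s = -36s(s - 3)(s - 1); at s=2 this is 72, so s decreases.
∂L/∂t = 8(t - 4)(t - 3)(t - 2); at t=1 this is -48, so t increases.
s converges to its nearest critical value 1 (a local min of the s-part); t converges to 2. The iterate converges to (1, 2).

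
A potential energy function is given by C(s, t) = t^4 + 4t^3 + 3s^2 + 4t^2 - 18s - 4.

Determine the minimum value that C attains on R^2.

C(s,t) separates as P(s) + Q(t) − 4, so its minimum is min P + min Q − 4.
P'(s) = 6s - 18 vanishes at s ∈ {3}; Q'(t) = 4t(t + 1)(t + 2) vanishes at t ∈ {-2, -1, 0}.
Local minima of P (where P''>0): P(3)=-27. Local minima of Q: Q(-2)=0, Q(0)=0.
So the global minimum of C is P(3) + Q(-2) − 4 = -27 + 0 − 4 = -31, attained at (3, -2).

-31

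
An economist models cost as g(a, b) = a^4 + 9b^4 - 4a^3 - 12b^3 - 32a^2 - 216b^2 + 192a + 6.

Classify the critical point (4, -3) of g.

The mixed partial ∂²g/∂a∂b is 0, so the Hessian at any point is diag(g_aa, g_bb) = diag(4(3a^2 - 6a - 16), 36(3b^2 - 2b - 12)).
At (4, -3): H = diag(32, 756).
Both eigenvalues are positive, so H is positive definite: a local minimum.

local minimum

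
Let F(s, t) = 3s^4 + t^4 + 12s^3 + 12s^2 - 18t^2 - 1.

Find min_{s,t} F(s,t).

-82

F(s,t) separates as P(s) + Q(t) − 1, so its minimum is min P + min Q − 1.
P'(s) = 12s(s + 1)(s + 2) vanishes at s ∈ {-2, -1, 0}; Q'(t) = 4t(t - 3)(t + 3) vanishes at t ∈ {-3, 0, 3}.
Local minima of P (where P''>0): P(-2)=0, P(0)=0. Local minima of Q: Q(-3)=-81, Q(3)=-81.
So the global minimum of F is P(-2) + Q(-3) − 1 = 0 − 81 − 1 = -82, attained at (-2, -3).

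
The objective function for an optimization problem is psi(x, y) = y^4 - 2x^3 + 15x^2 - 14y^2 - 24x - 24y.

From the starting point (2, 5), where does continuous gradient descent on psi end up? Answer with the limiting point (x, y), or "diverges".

psi is separable, so gradient descent decouples: x follows -∂psi/∂x, y follows -∂psi/∂y.
∂psi/∂x = -6(x - 4)(x - 1); at x=2 this is 12, so x decreases.
∂psi/∂y = 4(y - 3)(y + 1)(y + 2); at y=5 this is 336, so y decreases.
x converges to its nearest critical value 1 (a local min of the x-part); y converges to 3. The iterate converges to (1, 3).

(1, 3)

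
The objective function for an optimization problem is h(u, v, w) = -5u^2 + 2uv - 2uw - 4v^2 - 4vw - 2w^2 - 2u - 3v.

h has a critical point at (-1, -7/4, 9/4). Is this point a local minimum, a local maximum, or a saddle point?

local maximum

The Hessian is constant: H = [[-10, 2, -2], [2, -8, -4], [-2, -4, -4]].
Leading principal minors: Δ₁ = -10, Δ₂ = 76, Δ₃ = -80.
The minors alternate sign starting negative (−, +, −), so H is negative definite: a local maximum.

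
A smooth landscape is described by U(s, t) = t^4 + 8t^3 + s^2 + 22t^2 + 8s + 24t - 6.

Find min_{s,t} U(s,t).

-31

U(s,t) separates as P(s) + Q(t) − 6, so its minimum is min P + min Q − 6.
P'(s) = 2s + 8 vanishes at s ∈ {-4}; Q'(t) = 4(t + 1)(t + 2)(t + 3) vanishes at t ∈ {-3, -2, -1}.
Local minima of P (where P''>0): P(-4)=-16. Local minima of Q: Q(-3)=-9, Q(-1)=-9.
So the global minimum of U is P(-4) + Q(-3) − 6 = -16 − 9 − 6 = -31, attained at (-4, -3).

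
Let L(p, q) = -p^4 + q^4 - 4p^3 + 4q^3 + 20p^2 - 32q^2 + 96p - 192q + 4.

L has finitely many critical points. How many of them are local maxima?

2

L separates as a function of p plus a function of q, so ∇L=0 decouples.
∂L/∂p = -4(p - 3)(p + 2)(p + 4) = 0 at p ∈ {-4, -2, 3}; ∂L/∂q = 4(q - 4)(q + 3)(q + 4) = 0 at q ∈ {-4, -3, 4}.
The Hessian is diagonal: diag(L_pp, L_qq). Second derivatives: L_pp(-4)=-56, L_pp(-2)=40, L_pp(3)=-140; L_qq(-4)=32, L_qq(-3)=-28, L_qq(4)=224.
Local maxima occur where both diagonal entries negative: (-4, -3), (3, -3). Count: 2.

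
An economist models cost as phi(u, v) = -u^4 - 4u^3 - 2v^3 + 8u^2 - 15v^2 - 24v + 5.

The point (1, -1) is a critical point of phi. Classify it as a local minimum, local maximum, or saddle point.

local maximum

The mixed partial ∂²phi/∂u∂v is 0, so the Hessian at any point is diag(phi_uu, phi_vv) = diag(4(-3u^2 - 6u + 4), -6(2v + 5)).
At (1, -1): H = diag(-20, -18).
Both eigenvalues are negative, so H is negative definite: a local maximum.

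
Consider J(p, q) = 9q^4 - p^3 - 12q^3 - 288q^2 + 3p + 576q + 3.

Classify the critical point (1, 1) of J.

The mixed partial ∂²J/∂p∂q is 0, so the Hessian at any point is diag(J_pp, J_qq) = diag(-6p, 36(3q^2 - 2q - 16)).
At (1, 1): H = diag(-6, -540).
Both eigenvalues are negative, so H is negative definite: a local maximum.

local maximum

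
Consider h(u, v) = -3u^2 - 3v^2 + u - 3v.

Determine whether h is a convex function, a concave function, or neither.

h is quadratic, so its Hessian is the constant matrix H = [[-6, 0], [0, -6]].
det(H) = 36, tr(H) = -12.
det(H) > 0 and tr(H) < 0, so H is negative definite everywhere: concave.

concave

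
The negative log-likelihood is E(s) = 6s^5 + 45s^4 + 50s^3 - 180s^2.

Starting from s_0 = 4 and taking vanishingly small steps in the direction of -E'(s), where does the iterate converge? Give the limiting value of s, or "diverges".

1

E'(s) = 30s(s - 1)(s + 3)(s + 4), so E'(4) = 20160.
Gradient descent moves in the -E' direction, i.e. s is decreasing.
The nearest critical point in that direction is s = 1, where E'' = 600 > 0 (a local minimum). The iterate converges there.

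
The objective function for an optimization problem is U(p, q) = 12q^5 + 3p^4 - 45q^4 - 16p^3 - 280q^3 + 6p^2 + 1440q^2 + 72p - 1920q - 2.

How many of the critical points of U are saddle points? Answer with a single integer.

U separates as a function of p plus a function of q, so ∇U=0 decouples.
∂U/∂p = 12(p - 3)(p - 2)(p + 1) = 0 at p ∈ {-1, 2, 3}; ∂U/∂q = 60(q - 4)(q - 2)(q - 1)(q + 4) = 0 at q ∈ {-4, 1, 2, 4}.
The Hessian is diagonal: diag(U_pp, U_qq). Second derivatives: U_pp(-1)=144, U_pp(2)=-36, U_pp(3)=48; U_qq(-4)=-14400, U_qq(1)=900, U_qq(2)=-720, U_qq(4)=2880.
Saddle points occur where the two diagonal entries have opposite signs: (-1, -4), (-1, 2), (2, 1), (2, 4), (3, -4), (3, 2). Count: 6.

6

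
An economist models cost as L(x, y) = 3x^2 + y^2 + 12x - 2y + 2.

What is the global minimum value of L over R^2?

L(x,y) separates as P(x) + Q(y) + 2, so its minimum is min P + min Q + 2.
P'(x) = 6x + 12 vanishes at x ∈ {-2}; Q'(y) = 2y - 2 vanishes at y ∈ {1}.
Local minima of P (where P''>0): P(-2)=-12. Local minima of Q: Q(1)=-1.
So the global minimum of L is P(-2) + Q(1) + 2 = -12 − 1 + 2 = -11, attained at (-2, 1).

-11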